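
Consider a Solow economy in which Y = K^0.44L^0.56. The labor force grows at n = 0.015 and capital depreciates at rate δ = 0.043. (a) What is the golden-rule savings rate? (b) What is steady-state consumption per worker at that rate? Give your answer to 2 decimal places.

(a) s_gold = 0.44; (b) c_gold ≈ 2.75

The effective depreciation rate is n + δ = 0.015 + 0.043 = 0.058.
For Cobb-Douglas, s_gold equals capital's share: s_gold = 0.44.
Setting f'(k) = n+δ gives 0.44·k^(0.44−1) = 0.058, hence k_gold = (0.44/0.058)^(1/0.56) ≈ 37.2797.
y_gold = 37.2797^0.44 ≈ 4.9141; c_gold = (1−0.44)·y_gold ≈ 2.7519.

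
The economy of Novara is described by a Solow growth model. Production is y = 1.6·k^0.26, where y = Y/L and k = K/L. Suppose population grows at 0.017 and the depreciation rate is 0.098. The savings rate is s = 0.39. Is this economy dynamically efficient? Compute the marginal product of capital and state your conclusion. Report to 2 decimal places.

dynamically inefficient; MPK ≈ 0.08

n + δ = 0.017 + 0.098 = 0.115.
Steady-state k*: s·A·k^0.26 = 0.115·k gives k* = (0.39·1.6/0.115)^(1/0.74) ≈ 9.8299.
MPK = 0.26·1.6·9.8299^(-0.74) ≈ 0.0767.
MPK < n+δ = 0.115, so the economy is dynamically inefficient (over-saving).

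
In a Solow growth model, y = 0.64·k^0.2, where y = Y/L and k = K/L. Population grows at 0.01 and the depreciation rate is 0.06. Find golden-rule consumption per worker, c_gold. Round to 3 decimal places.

Break-even investment rate: n + δ = 0.01 + 0.06 = 0.07.
Maximizing c = f(k) − (n+δ)·k gives f'(k) = n+δ, i.e. 0.2·0.64·k^(0.2−1) = 0.07, so k_gold = (0.2·0.64/0.07)^(1/0.8) ≈ 2.1264.
y_gold = 0.64·2.1264^0.2 ≈ 0.7442.
c_gold = y_gold − (n+δ)·k_gold = 0.7442 − 0.07·2.1264 ≈ 0.5954.

c_gold ≈ 0.595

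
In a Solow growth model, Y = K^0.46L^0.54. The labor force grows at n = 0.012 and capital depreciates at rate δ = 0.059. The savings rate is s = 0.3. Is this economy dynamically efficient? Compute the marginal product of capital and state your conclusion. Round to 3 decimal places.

dynamically efficient; MPK ≈ 0.109

Break-even investment rate: n + δ = 0.012 + 0.059 = 0.071.
Steady-state k*: s·k^0.46 = 0.071·k gives k* = (0.3/0.071)^(1/0.54) ≈ 14.4213.
MPK = 0.46·14.4213^(-0.54) ≈ 0.1089.
MPK > n+δ = 0.071, so the economy is dynamically efficient (under-saving).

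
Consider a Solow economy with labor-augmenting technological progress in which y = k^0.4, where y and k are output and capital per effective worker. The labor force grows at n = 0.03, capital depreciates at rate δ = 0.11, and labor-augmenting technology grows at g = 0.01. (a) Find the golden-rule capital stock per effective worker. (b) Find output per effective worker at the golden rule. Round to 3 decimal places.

(a) k_gold ≈ 5.128; (b) y_gold ≈ 1.923

Break-even investment rate: n + g + δ = 0.03 + 0.01 + 0.11 = 0.15.
Setting f'(k) = n+g+δ gives 0.4·k^(0.4−1) = 0.15, hence k_gold = (0.4/0.15)^(1/0.6) ≈ 5.1280.
y_gold = 5.1280^0.4 ≈ 1.9230.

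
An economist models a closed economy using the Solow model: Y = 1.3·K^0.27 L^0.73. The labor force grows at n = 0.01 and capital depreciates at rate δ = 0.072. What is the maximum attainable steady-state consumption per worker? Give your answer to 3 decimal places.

The effective depreciation rate is n + δ = 0.01 + 0.072 = 0.082.
Maximizing c = f(k) − (n+δ)·k gives f'(k) = n+δ, i.e. 0.27·1.3·k^(0.27−1) = 0.082, so k_gold = (0.27·1.3/0.082)^(1/0.73) ≈ 7.3292.
y_gold = 1.3·7.3292^0.27 ≈ 2.2259.
c_gold = y_gold − (n+δ)·k_gold = 2.2259 − 0.082·7.3292 ≈ 1.6249.

c_gold ≈ 1.625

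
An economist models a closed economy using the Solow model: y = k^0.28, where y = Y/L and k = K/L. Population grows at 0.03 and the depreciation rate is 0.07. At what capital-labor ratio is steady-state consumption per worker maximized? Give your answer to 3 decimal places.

k_gold ≈ 4.179

n + δ = 0.03 + 0.07 = 0.1.
Golden rule sets MPK = n+δ: 0.28·k^(0.28−1) = 0.1, so k_gold = (0.28/0.1)^(1/0.72) ≈ 4.1788.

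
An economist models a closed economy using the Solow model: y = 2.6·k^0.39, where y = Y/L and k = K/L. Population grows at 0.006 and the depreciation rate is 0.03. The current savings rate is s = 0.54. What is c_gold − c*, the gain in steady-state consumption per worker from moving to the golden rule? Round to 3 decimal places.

Δc ≈ 0.958

n + δ = 0.006 + 0.03 = 0.036.
Current steady state (s = 0.54): k* = (0.54·2.6/0.036)^(1/0.61) ≈ 405.7912, y* = 2.6·405.7912^0.39 ≈ 27.0527, c* = (1−0.54)·27.0527 ≈ 12.4443.
Golden rule sets MPK = n+δ: 0.39·2.6·k^(0.39−1) = 0.036, so k_gold = (0.39·2.6/0.036)^(1/0.61) ≈ 238.0211.
y_gold = 2.6·238.0211^0.39 ≈ 21.9712, c_gold = y_gold − 0.036·k_gold ≈ 13.4024.
Gain: Δc = 13.4024 − 12.4443 ≈ 0.9582.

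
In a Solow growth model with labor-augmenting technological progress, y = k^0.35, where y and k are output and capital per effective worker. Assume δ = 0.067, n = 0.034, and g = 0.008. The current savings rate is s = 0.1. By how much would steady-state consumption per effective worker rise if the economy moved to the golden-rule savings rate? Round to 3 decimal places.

Δc ≈ 0.359

The effective depreciation rate is n + g + δ = 0.034 + 0.008 + 0.067 = 0.109.
Current steady state (s = 0.1): k* = (0.1/0.109)^(1/0.65) ≈ 0.8758, y* = 0.8758^0.35 ≈ 0.9547, c* = (1−0.1)·0.9547 ≈ 0.8592.
Maximizing c = f(k) − (n+g+δ)·k gives f'(k) = n+g+δ, i.e. 0.35·k^(0.35−1) = 0.109, so k_gold = (0.35/0.109)^(1/0.65) ≈ 6.0179.
y_gold = 6.0179^0.35 ≈ 1.8742, c_gold = y_gold − 0.109·k_gold ≈ 1.2182.
Gain: Δc = 1.2182 − 0.8592 ≈ 0.3590.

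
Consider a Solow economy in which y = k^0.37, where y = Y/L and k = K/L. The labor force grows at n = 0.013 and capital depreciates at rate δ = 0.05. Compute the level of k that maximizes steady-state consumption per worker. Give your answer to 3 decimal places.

The effective depreciation rate is n + δ = 0.013 + 0.05 = 0.063.
Maximizing c = f(k) − (n+δ)·k gives f'(k) = n+δ, i.e. 0.37·k^(0.37−1) = 0.063, so k_gold = (0.37/0.063)^(1/0.63) ≈ 16.6117.

k_gold ≈ 16.612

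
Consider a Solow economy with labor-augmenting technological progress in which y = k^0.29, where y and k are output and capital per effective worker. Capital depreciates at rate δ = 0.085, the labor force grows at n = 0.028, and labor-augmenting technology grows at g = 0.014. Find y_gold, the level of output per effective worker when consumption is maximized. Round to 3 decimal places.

Capital per effective worker breaks even when investment replaces (n + g + δ)·k; here n + g + δ = 0.127.
At the golden rule the marginal product of capital equals n+g+δ: 0.29·k^(0.29−1) = 0.127. Solving, k_gold = (0.29/0.127)^(1/0.71) ≈ 3.1994.
Output: y_gold = k_gold^0.29 = 3.1994^0.29 ≈ 1.4011.

y_gold ≈ 1.401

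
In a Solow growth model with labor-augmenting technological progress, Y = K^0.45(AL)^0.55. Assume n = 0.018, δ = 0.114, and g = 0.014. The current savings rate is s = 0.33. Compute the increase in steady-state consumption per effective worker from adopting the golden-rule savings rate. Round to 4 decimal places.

The effective depreciation rate is n + g + δ = 0.018 + 0.014 + 0.114 = 0.146.
Current steady state (s = 0.33): k* = (0.33/0.146)^(1/0.55) ≈ 4.4048, y* = 4.4048^0.45 ≈ 1.9488, c* = (1−0.33)·1.9488 ≈ 1.3057.
Golden rule sets MPK = n+g+δ: 0.45·k^(0.45−1) = 0.146, so k_gold = (0.45/0.146)^(1/0.55) ≈ 7.7417.
y_gold = 7.7417^0.45 ≈ 2.5117, c_gold = y_gold − 0.146·k_gold ≈ 1.3815.
Gain: Δc = 1.3815 − 1.3057 ≈ 0.0758.

Δc ≈ 0.0758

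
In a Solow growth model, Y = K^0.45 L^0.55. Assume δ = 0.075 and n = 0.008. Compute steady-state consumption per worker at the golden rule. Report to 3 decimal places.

The effective depreciation rate is n + δ = 0.008 + 0.075 = 0.083.
Golden rule sets MPK = n+δ: 0.45·k^(0.45−1) = 0.083, so k_gold = (0.45/0.083)^(1/0.55) ≈ 21.6167.
y_gold = 21.6167^0.45 ≈ 3.9871.
c_gold = y_gold − (n+δ)·k_gold = 3.9871 − 0.083·21.6167 ≈ 2.1929.

c_gold ≈ 2.193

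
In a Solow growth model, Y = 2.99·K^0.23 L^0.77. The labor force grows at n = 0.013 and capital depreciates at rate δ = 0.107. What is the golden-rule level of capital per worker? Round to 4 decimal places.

k_gold ≈ 9.6538

Break-even investment rate: n + δ = 0.013 + 0.107 = 0.12.
Maximizing c = f(k) − (n+δ)·k gives f'(k) = n+δ, i.e. 0.23·2.99·k^(0.23−1) = 0.12, so k_gold = (0.23·2.99/0.12)^(1/0.77) ≈ 9.6538.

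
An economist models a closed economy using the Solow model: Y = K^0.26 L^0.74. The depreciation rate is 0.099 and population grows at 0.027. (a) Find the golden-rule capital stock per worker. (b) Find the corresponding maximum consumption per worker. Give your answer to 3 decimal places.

n + δ = 0.027 + 0.099 = 0.126.
Maximizing c = f(k) − (n+δ)·k gives f'(k) = n+δ, i.e. 0.26·k^(0.26−1) = 0.126, so k_gold = (0.26/0.126)^(1/0.74) ≈ 2.6616.
y_gold = 2.6616^0.26 ≈ 1.2898; c_gold = y_gold − 0.126·k_gold ≈ 0.9545.

(a) k_gold ≈ 2.662; (b) c_gold ≈ 0.954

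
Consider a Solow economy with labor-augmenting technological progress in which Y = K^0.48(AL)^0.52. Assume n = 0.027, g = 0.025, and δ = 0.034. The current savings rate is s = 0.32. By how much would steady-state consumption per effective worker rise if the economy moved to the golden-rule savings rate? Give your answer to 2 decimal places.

The effective depreciation rate is n + g + δ = 0.027 + 0.025 + 0.034 = 0.086.
Current steady state (s = 0.32): k* = (0.32/0.086)^(1/0.52) ≈ 12.5143, y* = 12.5143^0.48 ≈ 3.3632, c* = (1−0.32)·3.3632 ≈ 2.2870.
Maximizing c = f(k) − (n+g+δ)·k gives f'(k) = n+g+δ, i.e. 0.48·k^(0.48−1) = 0.086, so k_gold = (0.48/0.086)^(1/0.52) ≈ 27.2925.
y_gold = 27.2925^0.48 ≈ 4.8899, c_gold = y_gold − 0.086·k_gold ≈ 2.5428.
Gain: Δc = 2.5428 − 2.2870 ≈ 0.2558.

Δc ≈ 0.26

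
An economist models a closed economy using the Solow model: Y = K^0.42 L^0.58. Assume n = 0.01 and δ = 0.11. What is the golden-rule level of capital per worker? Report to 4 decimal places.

k_gold ≈ 8.6706

n + δ = 0.01 + 0.11 = 0.12.
Setting f'(k) = n+δ gives 0.42·k^(0.42−1) = 0.12, hence k_gold = (0.42/0.12)^(1/0.58) ≈ 8.6706.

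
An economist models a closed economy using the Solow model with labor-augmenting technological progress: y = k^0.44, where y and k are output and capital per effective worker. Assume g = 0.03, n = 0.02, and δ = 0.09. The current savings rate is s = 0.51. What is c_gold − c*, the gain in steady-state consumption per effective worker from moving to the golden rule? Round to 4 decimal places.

Δc ≈ 0.0239

Break-even investment rate: n + g + δ = 0.02 + 0.03 + 0.09 = 0.14.
Current steady state (s = 0.51): k* = (0.51/0.14)^(1/0.56) ≈ 10.0595, y* = 10.0595^0.44 ≈ 2.7614, c* = (1−0.51)·2.7614 ≈ 1.3531.
Golden rule sets MPK = n+g+δ: 0.44·k^(0.44−1) = 0.14, so k_gold = (0.44/0.14)^(1/0.56) ≈ 7.7282.
y_gold = 7.7282^0.44 ≈ 2.4590, c_gold = y_gold − 0.14·k_gold ≈ 1.3770.
Gain: Δc = 1.3770 − 1.3531 ≈ 0.0239.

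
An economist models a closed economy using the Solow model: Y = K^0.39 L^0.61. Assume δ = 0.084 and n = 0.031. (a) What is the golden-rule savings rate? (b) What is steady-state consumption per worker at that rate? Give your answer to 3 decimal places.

(a) s_gold = 0.390; (b) c_gold ≈ 1.332

n + δ = 0.031 + 0.084 = 0.115.
For Cobb-Douglas, s_gold equals capital's share: s_gold = 0.39.
At the golden rule the marginal product of capital equals n+δ: 0.39·k^(0.39−1) = 0.115. Solving, k_gold = (0.39/0.115)^(1/0.61) ≈ 7.4038.
y_gold = 7.4038^0.39 ≈ 2.1832; c_gold = (1−0.39)·y_gold ≈ 1.3317.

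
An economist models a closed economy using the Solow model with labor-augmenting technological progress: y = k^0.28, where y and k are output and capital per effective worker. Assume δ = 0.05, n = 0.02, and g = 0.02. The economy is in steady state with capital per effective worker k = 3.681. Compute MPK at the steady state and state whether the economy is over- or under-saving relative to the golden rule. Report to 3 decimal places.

n + g + δ = 0.02 + 0.02 + 0.05 = 0.09.
MPK = 0.28·k^(0.28−1) = 0.28·3.681^(-0.72) ≈ 0.1096.
MPK > 0.09, so the economy is dynamically efficient (under-saving).

under-saving; MPK ≈ 0.110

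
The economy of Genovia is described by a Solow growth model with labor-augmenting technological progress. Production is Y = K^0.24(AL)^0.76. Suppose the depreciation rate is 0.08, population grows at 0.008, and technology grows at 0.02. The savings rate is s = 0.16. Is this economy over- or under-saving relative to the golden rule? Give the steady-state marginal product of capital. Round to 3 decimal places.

The effective depreciation rate is n + g + δ = 0.008 + 0.02 + 0.08 = 0.108.
Steady-state k*: s·k^0.24 = 0.108·k gives k* = (0.16/0.108)^(1/0.76) ≈ 1.6773.
MPK = 0.24·1.6773^(-0.76) ≈ 0.1620.
MPK > n+g+δ = 0.108, so the economy is dynamically efficient (under-saving).

under-saving; MPK ≈ 0.162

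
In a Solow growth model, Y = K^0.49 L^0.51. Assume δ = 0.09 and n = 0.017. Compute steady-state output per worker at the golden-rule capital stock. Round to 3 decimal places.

y_gold ≈ 4.314

Capital per worker breaks even when investment replaces (n + δ)·k; here n + δ = 0.107.
At the golden rule the marginal product of capital equals n+δ: 0.49·k^(0.49−1) = 0.107. Solving, k_gold = (0.49/0.107)^(1/0.51) ≈ 19.7565.
Output: y_gold = k_gold^0.49 = 19.7565^0.49 ≈ 4.3142.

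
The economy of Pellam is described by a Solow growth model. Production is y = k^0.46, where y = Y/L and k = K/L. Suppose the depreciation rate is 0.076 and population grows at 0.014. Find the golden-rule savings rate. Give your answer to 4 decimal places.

s_gold = 0.4600

The effective depreciation rate is n + δ = 0.014 + 0.076 = 0.09.
At the golden rule MPK = n+δ, and in any Cobb-Douglas steady state s = (n+δ)·k/y = MPK·k/y = capital's share 0.46.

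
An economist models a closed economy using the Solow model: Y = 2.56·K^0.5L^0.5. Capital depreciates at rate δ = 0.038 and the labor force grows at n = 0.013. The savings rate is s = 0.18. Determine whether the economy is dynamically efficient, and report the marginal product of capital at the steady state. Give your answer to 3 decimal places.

n + δ = 0.013 + 0.038 = 0.051.
Steady-state k*: s·A·k^0.5 = 0.051·k gives k* = (0.18·2.56/0.051)^(1/0.5) ≈ 81.6365.
MPK = 0.5·2.56·81.6365^(-0.5) ≈ 0.1417.
MPK > n+δ = 0.051, so the economy is dynamically efficient (under-saving).

dynamically efficient; MPK ≈ 0.142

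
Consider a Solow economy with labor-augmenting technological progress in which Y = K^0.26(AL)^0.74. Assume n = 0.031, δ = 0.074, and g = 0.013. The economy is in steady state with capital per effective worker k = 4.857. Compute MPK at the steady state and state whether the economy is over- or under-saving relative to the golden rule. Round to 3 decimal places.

over-saving; MPK ≈ 0.081

Capital per effective worker breaks even when investment replaces (n + g + δ)·k; here n + g + δ = 0.118.
MPK = 0.26·k^(0.26−1) = 0.26·4.857^(-0.74) ≈ 0.0807.
MPK < 0.118, so the economy is dynamically inefficient (over-saving).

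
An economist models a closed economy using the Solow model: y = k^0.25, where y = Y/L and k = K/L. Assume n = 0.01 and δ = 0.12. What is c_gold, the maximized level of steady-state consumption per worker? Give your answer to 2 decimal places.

c_gold ≈ 0.93

The effective depreciation rate is n + δ = 0.01 + 0.12 = 0.13.
Setting f'(k) = n+δ gives 0.25·k^(0.25−1) = 0.13, hence k_gold = (0.25/0.13)^(1/0.75) ≈ 2.3915.
y_gold = 2.3915^0.25 ≈ 1.2436.
c_gold = y_gold − (n+δ)·k_gold = 1.2436 − 0.13·2.3915 ≈ 0.9327.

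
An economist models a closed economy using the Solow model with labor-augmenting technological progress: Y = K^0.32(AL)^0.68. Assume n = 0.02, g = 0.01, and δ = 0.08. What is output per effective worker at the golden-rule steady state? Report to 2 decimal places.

The effective depreciation rate is n + g + δ = 0.02 + 0.01 + 0.08 = 0.11.
Golden rule sets MPK = n+g+δ: 0.32·k^(0.32−1) = 0.11, so k_gold = (0.32/0.11)^(1/0.68) ≈ 4.8083.
Output: y_gold = k_gold^0.32 = 4.8083^0.32 ≈ 1.6529.

y_gold ≈ 1.65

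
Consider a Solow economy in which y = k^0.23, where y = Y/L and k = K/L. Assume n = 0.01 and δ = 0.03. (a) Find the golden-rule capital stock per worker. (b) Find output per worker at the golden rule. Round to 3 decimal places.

Break-even investment rate: n + δ = 0.01 + 0.03 = 0.04.
Golden rule sets MPK = n+δ: 0.23·k^(0.23−1) = 0.04, so k_gold = (0.23/0.04)^(1/0.77) ≈ 9.6958.
y_gold = 9.6958^0.23 ≈ 1.6862.

(a) k_gold ≈ 9.696; (b) y_gold ≈ 1.686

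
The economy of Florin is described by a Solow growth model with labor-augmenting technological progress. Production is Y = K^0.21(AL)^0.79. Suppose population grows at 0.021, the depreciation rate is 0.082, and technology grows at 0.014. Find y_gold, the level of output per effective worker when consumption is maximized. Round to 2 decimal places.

Capital per effective worker breaks even when investment replaces (n + g + δ)·k; here n + g + δ = 0.117.
Golden rule sets MPK = n+g+δ: 0.21·k^(0.21−1) = 0.117, so k_gold = (0.21/0.117)^(1/0.79) ≈ 2.0968.
Output: y_gold = k_gold^0.21 = 2.0968^0.21 ≈ 1.1682.

y_gold ≈ 1.17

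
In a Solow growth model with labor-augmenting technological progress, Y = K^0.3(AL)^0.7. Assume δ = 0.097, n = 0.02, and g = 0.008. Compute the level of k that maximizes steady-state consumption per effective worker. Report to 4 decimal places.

Capital per effective worker breaks even when investment replaces (n + g + δ)·k; here n + g + δ = 0.125.
Maximizing c = f(k) − (n+g+δ)·k gives f'(k) = n+g+δ, i.e. 0.3·k^(0.3−1) = 0.125, so k_gold = (0.3/0.125)^(1/0.7) ≈ 3.4927.

k_gold ≈ 3.4927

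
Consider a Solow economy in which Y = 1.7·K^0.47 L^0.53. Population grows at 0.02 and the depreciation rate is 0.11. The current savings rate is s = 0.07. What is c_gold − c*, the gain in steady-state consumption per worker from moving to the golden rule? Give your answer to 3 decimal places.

The effective depreciation rate is n + δ = 0.02 + 0.11 = 0.13.
Current steady state (s = 0.07): k* = (0.07·1.7/0.13)^(1/0.53) ≈ 0.8464, y* = 1.7·0.8464^0.47 ≈ 1.5718, c* = (1−0.07)·1.5718 ≈ 1.4618.
Golden rule sets MPK = n+δ: 0.47·1.7·k^(0.47−1) = 0.13, so k_gold = (0.47·1.7/0.13)^(1/0.53) ≈ 30.7561.
y_gold = 1.7·30.7561^0.47 ≈ 8.5070, c_gold = y_gold − 0.13·k_gold ≈ 4.5087.
Gain: Δc = 4.5087 − 1.4618 ≈ 3.0469.

Δc ≈ 3.047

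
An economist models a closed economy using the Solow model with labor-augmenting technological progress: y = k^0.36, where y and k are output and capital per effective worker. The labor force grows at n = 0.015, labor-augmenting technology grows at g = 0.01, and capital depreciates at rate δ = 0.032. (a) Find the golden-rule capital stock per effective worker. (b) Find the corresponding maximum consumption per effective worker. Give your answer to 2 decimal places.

(a) k_gold ≈ 17.81; (b) c_gold ≈ 1.80

n + g + δ = 0.015 + 0.01 + 0.032 = 0.057.
Maximizing c = f(k) − (n+g+δ)·k gives f'(k) = n+g+δ, i.e. 0.36·k^(0.36−1) = 0.057, so k_gold = (0.36/0.057)^(1/0.64) ≈ 17.8102.
y_gold = 17.8102^0.36 ≈ 2.8199; c_gold = y_gold − 0.057·k_gold ≈ 1.8048.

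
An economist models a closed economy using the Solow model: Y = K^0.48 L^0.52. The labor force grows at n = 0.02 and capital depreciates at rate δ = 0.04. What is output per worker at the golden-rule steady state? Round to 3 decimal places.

n + δ = 0.02 + 0.04 = 0.06.
Setting f'(k) = n+δ gives 0.48·k^(0.48−1) = 0.06, hence k_gold = (0.48/0.06)^(1/0.52) ≈ 54.5395.
Output: y_gold = k_gold^0.48 = 54.5395^0.48 ≈ 6.8174.

y_gold ≈ 6.817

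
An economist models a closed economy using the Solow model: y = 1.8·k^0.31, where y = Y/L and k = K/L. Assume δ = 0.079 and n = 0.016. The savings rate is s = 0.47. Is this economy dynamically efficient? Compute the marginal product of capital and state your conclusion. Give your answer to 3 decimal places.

dynamically inefficient; MPK ≈ 0.063

n + δ = 0.016 + 0.079 = 0.095.
Steady-state k*: s·A·k^0.31 = 0.095·k gives k* = (0.47·1.8/0.095)^(1/0.69) ≈ 23.7848.
MPK = 0.31·1.8·23.7848^(-0.69) ≈ 0.0627.
MPK < n+δ = 0.095, so the economy is dynamically inefficient (over-saving).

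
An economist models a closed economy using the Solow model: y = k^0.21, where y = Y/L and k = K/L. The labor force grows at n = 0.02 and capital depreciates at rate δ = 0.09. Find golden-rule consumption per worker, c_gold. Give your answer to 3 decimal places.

Break-even investment rate: n + δ = 0.02 + 0.09 = 0.11.
Maximizing c = f(k) − (n+δ)·k gives f'(k) = n+δ, i.e. 0.21·k^(0.21−1) = 0.11, so k_gold = (0.21/0.11)^(1/0.79) ≈ 2.2671.
y_gold = 2.2671^0.21 ≈ 1.1875.
c_gold = y_gold − (n+δ)·k_gold = 1.1875 − 0.11·2.2671 ≈ 0.9382.

c_gold ≈ 0.938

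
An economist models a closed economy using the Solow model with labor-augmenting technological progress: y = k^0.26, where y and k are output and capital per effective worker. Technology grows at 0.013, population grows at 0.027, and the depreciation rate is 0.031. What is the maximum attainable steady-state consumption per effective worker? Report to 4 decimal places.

c_gold ≈ 1.1676

Break-even investment rate: n + g + δ = 0.027 + 0.013 + 0.031 = 0.071.
Setting f'(k) = n+g+δ gives 0.26·k^(0.26−1) = 0.071, hence k_gold = (0.26/0.071)^(1/0.74) ≈ 5.7780.
y_gold = 5.7780^0.26 ≈ 1.5778.
c_gold = y_gold − (n+g+δ)·k_gold = 1.5778 − 0.071·5.7780 ≈ 1.1676.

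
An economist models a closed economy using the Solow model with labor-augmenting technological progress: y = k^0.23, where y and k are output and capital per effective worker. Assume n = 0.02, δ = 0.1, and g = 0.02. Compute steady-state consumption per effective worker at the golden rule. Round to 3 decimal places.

c_gold ≈ 0.893

Break-even investment rate: n + g + δ = 0.02 + 0.02 + 0.1 = 0.14.
Golden rule sets MPK = n+g+δ: 0.23·k^(0.23−1) = 0.14, so k_gold = (0.23/0.14)^(1/0.77) ≈ 1.9055.
y_gold = 1.9055^0.23 ≈ 1.1598.
c_gold = y_gold − (n+g+δ)·k_gold = 1.1598 − 0.14·1.9055 ≈ 0.8931.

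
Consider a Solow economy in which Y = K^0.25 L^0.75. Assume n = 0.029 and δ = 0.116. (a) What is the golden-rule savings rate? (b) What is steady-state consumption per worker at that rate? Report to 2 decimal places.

n + δ = 0.029 + 0.116 = 0.145.
For Cobb-Douglas, s_gold equals capital's share: s_gold = 0.25.
Setting f'(k) = n+δ gives 0.25·k^(0.25−1) = 0.145, hence k_gold = (0.25/0.145)^(1/0.75) ≈ 2.0674.
y_gold = 2.0674^0.25 ≈ 1.1991; c_gold = (1−0.25)·y_gold ≈ 0.8993.

(a) s_gold = 0.25; (b) c_gold ≈ 0.90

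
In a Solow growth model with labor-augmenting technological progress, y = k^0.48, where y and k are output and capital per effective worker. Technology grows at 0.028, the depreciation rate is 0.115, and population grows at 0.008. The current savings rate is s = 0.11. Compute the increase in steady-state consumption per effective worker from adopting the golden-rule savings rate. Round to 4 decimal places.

The effective depreciation rate is n + g + δ = 0.008 + 0.028 + 0.115 = 0.151.
Current steady state (s = 0.11): k* = (0.11/0.151)^(1/0.52) ≈ 0.5438, y* = 0.5438^0.48 ≈ 0.7464, c* = (1−0.11)·0.7464 ≈ 0.6643.
At the golden rule the marginal product of capital equals n+g+δ: 0.48·k^(0.48−1) = 0.151. Solving, k_gold = (0.48/0.151)^(1/0.52) ≈ 9.2447.
y_gold = 9.2447^0.48 ≈ 2.9082, c_gold = y_gold − 0.151·k_gold ≈ 1.5123.
Gain: Δc = 1.5123 − 0.6643 ≈ 0.8479.

Δc ≈ 0.8479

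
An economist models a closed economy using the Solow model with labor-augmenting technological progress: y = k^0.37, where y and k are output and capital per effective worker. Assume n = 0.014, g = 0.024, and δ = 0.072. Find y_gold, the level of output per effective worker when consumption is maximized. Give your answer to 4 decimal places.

y_gold ≈ 2.0389

Break-even investment rate: n + g + δ = 0.014 + 0.024 + 0.072 = 0.11.
Golden rule sets MPK = n+g+δ: 0.37·k^(0.37−1) = 0.11, so k_gold = (0.37/0.11)^(1/0.63) ≈ 6.8581.
Output: y_gold = k_gold^0.37 = 6.8581^0.37 ≈ 2.0389.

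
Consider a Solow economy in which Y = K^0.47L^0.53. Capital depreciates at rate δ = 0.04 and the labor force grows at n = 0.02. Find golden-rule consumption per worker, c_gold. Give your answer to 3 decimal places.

Capital per worker breaks even when investment replaces (n + δ)·k; here n + δ = 0.06.
Maximizing c = f(k) − (n+δ)·k gives f'(k) = n+δ, i.e. 0.47·k^(0.47−1) = 0.06, so k_gold = (0.47/0.06)^(1/0.53) ≈ 48.6062.
y_gold = 48.6062^0.47 ≈ 6.2050.
c_gold = y_gold − (n+δ)·k_gold = 6.2050 − 0.06·48.6062 ≈ 3.2887.

c_gold ≈ 3.289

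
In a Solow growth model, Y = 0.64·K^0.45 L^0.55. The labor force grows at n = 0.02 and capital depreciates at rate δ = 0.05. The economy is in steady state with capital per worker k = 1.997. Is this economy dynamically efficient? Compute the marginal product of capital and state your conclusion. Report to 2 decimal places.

Capital per worker breaks even when investment replaces (n + δ)·k; here n + δ = 0.07.
MPK = 0.45·0.64·k^(0.45−1) = 0.45·0.64·1.997^(-0.55) ≈ 0.1969.
MPK > 0.07, so the economy is dynamically efficient (under-saving).

dynamically efficient; MPK ≈ 0.20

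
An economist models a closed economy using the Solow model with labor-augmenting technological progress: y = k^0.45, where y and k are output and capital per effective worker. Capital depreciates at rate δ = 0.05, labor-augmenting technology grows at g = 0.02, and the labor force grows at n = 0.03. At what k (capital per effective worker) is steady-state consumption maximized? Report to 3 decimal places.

n + g + δ = 0.03 + 0.02 + 0.05 = 0.1.
Golden rule sets MPK = n+g+δ: 0.45·k^(0.45−1) = 0.1, so k_gold = (0.45/0.1)^(1/0.55) ≈ 15.4049.

k_gold ≈ 15.405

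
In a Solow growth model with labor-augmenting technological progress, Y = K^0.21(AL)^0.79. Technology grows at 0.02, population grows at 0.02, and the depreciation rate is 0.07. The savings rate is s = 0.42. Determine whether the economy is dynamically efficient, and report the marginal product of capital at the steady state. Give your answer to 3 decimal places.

Break-even investment rate: n + g + δ = 0.02 + 0.02 + 0.07 = 0.11.
Steady-state k*: s·k^0.21 = 0.11·k gives k* = (0.42/0.11)^(1/0.79) ≈ 5.4516.
MPK = 0.21·5.4516^(-0.79) ≈ 0.0550.
MPK < n+g+δ = 0.11, so the economy is dynamically inefficient (over-saving).

dynamically inefficient; MPK ≈ 0.055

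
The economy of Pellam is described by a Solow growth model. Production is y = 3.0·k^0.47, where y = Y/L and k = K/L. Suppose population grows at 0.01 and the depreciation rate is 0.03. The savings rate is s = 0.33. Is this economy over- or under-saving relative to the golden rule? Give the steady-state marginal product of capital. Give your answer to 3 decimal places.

Capital per worker breaks even when investment replaces (n + δ)·k; here n + δ = 0.04.
Steady-state k*: s·A·k^0.47 = 0.04·k gives k* = (0.33·3.0/0.04)^(1/0.53) ≈ 425.9780.
MPK = 0.47·3.0·425.9780^(-0.53) ≈ 0.0570.
MPK > n+δ = 0.04, so the economy is dynamically efficient (under-saving).

under-saving; MPK ≈ 0.057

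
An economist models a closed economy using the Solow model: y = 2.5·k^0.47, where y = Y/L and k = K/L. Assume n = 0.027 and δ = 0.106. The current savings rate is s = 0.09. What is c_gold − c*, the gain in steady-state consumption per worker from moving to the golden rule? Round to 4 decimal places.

Break-even investment rate: n + δ = 0.027 + 0.106 = 0.133.
Current steady state (s = 0.09): k* = (0.09·2.5/0.133)^(1/0.53) ≈ 2.6966, y* = 2.5·2.6966^0.47 ≈ 3.9849, c* = (1−0.09)·3.9849 ≈ 3.6263.
At the golden rule the marginal product of capital equals n+δ: 0.47·2.5·k^(0.47−1) = 0.133. Solving, k_gold = (0.47·2.5/0.133)^(1/0.53) ≈ 60.9898.
y_gold = 2.5·60.9898^0.47 ≈ 17.2588, c_gold = y_gold − 0.133·k_gold ≈ 9.1472.
Gain: Δc = 9.1472 − 3.6263 ≈ 5.5209.

Δc ≈ 5.5209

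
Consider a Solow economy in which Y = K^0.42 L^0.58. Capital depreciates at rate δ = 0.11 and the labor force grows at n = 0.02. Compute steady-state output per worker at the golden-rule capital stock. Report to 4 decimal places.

The effective depreciation rate is n + δ = 0.02 + 0.11 = 0.13.
Golden rule sets MPK = n+δ: 0.42·k^(0.42−1) = 0.13, so k_gold = (0.42/0.13)^(1/0.58) ≈ 7.5529.
Output: y_gold = k_gold^0.42 = 7.5529^0.42 ≈ 2.3378.

y_gold ≈ 2.3378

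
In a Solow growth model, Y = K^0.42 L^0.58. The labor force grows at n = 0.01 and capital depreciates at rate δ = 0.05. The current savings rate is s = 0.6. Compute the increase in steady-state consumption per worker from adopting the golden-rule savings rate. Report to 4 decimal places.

Δc ≈ 0.2542

Break-even investment rate: n + δ = 0.01 + 0.05 = 0.06.
Current steady state (s = 0.6): k* = (0.6/0.06)^(1/0.58) ≈ 52.9832, y* = 52.9832^0.42 ≈ 5.2983, c* = (1−0.6)·5.2983 ≈ 2.1193.
Golden rule sets MPK = n+δ: 0.42·k^(0.42−1) = 0.06, so k_gold = (0.42/0.06)^(1/0.58) ≈ 28.6461.
y_gold = 28.6461^0.42 ≈ 4.0923, c_gold = y_gold − 0.06·k_gold ≈ 2.3735.
Gain: Δc = 2.3735 − 2.1193 ≈ 0.2542.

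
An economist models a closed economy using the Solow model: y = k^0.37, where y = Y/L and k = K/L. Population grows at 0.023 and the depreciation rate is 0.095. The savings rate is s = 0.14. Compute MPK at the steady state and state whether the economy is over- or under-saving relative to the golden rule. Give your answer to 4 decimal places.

Capital per worker breaks even when investment replaces (n + δ)·k; here n + δ = 0.118.
Steady-state k*: s·k^0.37 = 0.118·k gives k* = (0.14/0.118)^(1/0.63) ≈ 1.3117.
MPK = 0.37·1.3117^(-0.63) ≈ 0.3119.
MPK > n+δ = 0.118, so the economy is dynamically efficient (under-saving).

under-saving; MPK ≈ 0.3119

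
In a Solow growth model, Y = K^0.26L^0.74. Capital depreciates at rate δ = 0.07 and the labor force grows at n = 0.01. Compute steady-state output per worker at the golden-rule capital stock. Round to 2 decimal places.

The effective depreciation rate is n + δ = 0.01 + 0.07 = 0.08.
At the golden rule the marginal product of capital equals n+δ: 0.26·k^(0.26−1) = 0.08. Solving, k_gold = (0.26/0.08)^(1/0.74) ≈ 4.9174.
Output: y_gold = k_gold^0.26 = 4.9174^0.26 ≈ 1.5130.

y_gold ≈ 1.51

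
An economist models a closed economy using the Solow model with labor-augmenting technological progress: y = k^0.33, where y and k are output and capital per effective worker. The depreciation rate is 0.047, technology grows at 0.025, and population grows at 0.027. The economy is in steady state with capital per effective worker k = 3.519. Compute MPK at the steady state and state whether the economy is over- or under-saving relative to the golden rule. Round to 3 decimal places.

The effective depreciation rate is n + g + δ = 0.027 + 0.025 + 0.047 = 0.099.
MPK = 0.33·k^(0.33−1) = 0.33·3.519^(-0.67) ≈ 0.1420.
MPK > 0.099, so the economy is dynamically efficient (under-saving).

under-saving; MPK ≈ 0.142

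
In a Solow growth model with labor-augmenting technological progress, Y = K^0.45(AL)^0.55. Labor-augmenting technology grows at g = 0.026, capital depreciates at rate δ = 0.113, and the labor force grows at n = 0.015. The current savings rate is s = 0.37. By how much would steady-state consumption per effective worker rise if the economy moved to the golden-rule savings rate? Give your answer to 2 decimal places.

The effective depreciation rate is n + g + δ = 0.015 + 0.026 + 0.113 = 0.154.
Current steady state (s = 0.37): k* = (0.37/0.154)^(1/0.55) ≈ 4.9221, y* = 4.9221^0.45 ≈ 2.0486, c* = (1−0.37)·2.0486 ≈ 1.2906.
Maximizing c = f(k) − (n+g+δ)·k gives f'(k) = n+g+δ, i.e. 0.45·k^(0.45−1) = 0.154, so k_gold = (0.45/0.154)^(1/0.55) ≈ 7.0261.
y_gold = 7.0261^0.45 ≈ 2.4045, c_gold = y_gold − 0.154·k_gold ≈ 1.3225.
Gain: Δc = 1.3225 − 1.2906 ≈ 0.0318.

Δc ≈ 0.03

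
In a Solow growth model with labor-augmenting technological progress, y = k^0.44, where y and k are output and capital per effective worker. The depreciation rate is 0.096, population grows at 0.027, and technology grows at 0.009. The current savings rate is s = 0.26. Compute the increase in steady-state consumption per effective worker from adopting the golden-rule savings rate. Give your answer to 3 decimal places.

Δc ≈ 0.182

Break-even investment rate: n + g + δ = 0.027 + 0.009 + 0.096 = 0.132.
Current steady state (s = 0.26): k* = (0.26/0.132)^(1/0.56) ≈ 3.3552, y* = 3.3552^0.44 ≈ 1.7034, c* = (1−0.26)·1.7034 ≈ 1.2605.
Maximizing c = f(k) − (n+g+δ)·k gives f'(k) = n+g+δ, i.e. 0.44·k^(0.44−1) = 0.132, so k_gold = (0.44/0.132)^(1/0.56) ≈ 8.5844.
y_gold = 8.5844^0.44 ≈ 2.5753, c_gold = y_gold − 0.132·k_gold ≈ 1.4422.
Gain: Δc = 1.4422 − 1.2605 ≈ 0.1817.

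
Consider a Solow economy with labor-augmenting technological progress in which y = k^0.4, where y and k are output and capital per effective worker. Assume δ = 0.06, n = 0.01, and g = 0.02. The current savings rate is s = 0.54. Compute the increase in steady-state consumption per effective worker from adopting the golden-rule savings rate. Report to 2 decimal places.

The effective depreciation rate is n + g + δ = 0.01 + 0.02 + 0.06 = 0.09.
Current steady state (s = 0.54): k* = (0.54/0.09)^(1/0.6) ≈ 19.8116, y* = 19.8116^0.4 ≈ 3.3019, c* = (1−0.54)·3.3019 ≈ 1.5189.
Setting f'(k) = n+g+δ gives 0.4·k^(0.4−1) = 0.09, hence k_gold = (0.4/0.09)^(1/0.6) ≈ 12.0142.
y_gold = 12.0142^0.4 ≈ 2.7032, c_gold = y_gold − 0.09·k_gold ≈ 1.6219.
Gain: Δc = 1.6219 − 1.5189 ≈ 0.1030.

Δc ≈ 0.10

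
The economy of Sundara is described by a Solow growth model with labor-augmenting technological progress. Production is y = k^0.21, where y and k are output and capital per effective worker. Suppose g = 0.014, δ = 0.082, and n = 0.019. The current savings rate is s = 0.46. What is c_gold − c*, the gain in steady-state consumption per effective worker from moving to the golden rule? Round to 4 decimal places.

Δc ≈ 0.1465

Capital per effective worker breaks even when investment replaces (n + g + δ)·k; here n + g + δ = 0.115.
Current steady state (s = 0.46): k* = (0.46/0.115)^(1/0.79) ≈ 5.7823, y* = 5.7823^0.21 ≈ 1.4456, c* = (1−0.46)·1.4456 ≈ 0.7806.
Setting f'(k) = n+g+δ gives 0.21·k^(0.21−1) = 0.115, hence k_gold = (0.21/0.115)^(1/0.79) ≈ 2.1431.
y_gold = 2.1431^0.21 ≈ 1.1736, c_gold = y_gold − 0.115·k_gold ≈ 0.9271.
Gain: Δc = 0.9271 − 0.7806 ≈ 0.1465.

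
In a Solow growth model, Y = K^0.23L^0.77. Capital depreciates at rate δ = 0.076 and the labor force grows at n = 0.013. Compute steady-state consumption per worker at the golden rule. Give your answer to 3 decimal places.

c_gold ≈ 1.022

Break-even investment rate: n + δ = 0.013 + 0.076 = 0.089.
Setting f'(k) = n+δ gives 0.23·k^(0.23−1) = 0.089, hence k_gold = (0.23/0.089)^(1/0.77) ≈ 3.4317.
y_gold = 3.4317^0.23 ≈ 1.3279.
c_gold = y_gold − (n+δ)·k_gold = 1.3279 − 0.089·3.4317 ≈ 1.0225.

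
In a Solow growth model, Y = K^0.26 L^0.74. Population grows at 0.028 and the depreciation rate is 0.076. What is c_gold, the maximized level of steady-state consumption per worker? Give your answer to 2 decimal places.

n + δ = 0.028 + 0.076 = 0.104.
Maximizing c = f(k) − (n+δ)·k gives f'(k) = n+δ, i.e. 0.26·k^(0.26−1) = 0.104, so k_gold = (0.26/0.104)^(1/0.74) ≈ 3.4495.
y_gold = 3.4495^0.26 ≈ 1.3798.
c_gold = y_gold − (n+δ)·k_gold = 1.3798 − 0.104·3.4495 ≈ 1.0211.

c_gold ≈ 1.02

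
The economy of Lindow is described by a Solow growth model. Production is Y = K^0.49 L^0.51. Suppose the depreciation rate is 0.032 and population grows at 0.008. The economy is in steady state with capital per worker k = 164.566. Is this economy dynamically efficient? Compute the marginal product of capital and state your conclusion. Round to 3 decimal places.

dynamically inefficient; MPK ≈ 0.036

Break-even investment rate: n + δ = 0.008 + 0.032 = 0.04.
MPK = 0.49·k^(0.49−1) = 0.49·164.566^(-0.51) ≈ 0.0363.
MPK < 0.04, so the economy is dynamically inefficient (over-saving).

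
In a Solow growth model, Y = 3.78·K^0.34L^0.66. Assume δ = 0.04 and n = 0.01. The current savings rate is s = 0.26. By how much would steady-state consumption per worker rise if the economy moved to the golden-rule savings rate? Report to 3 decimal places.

Δc ≈ 0.312

The effective depreciation rate is n + δ = 0.01 + 0.04 = 0.05.
Current steady state (s = 0.26): k* = (0.26·3.78/0.05)^(1/0.66) ≈ 91.1677, y* = 3.78·91.1677^0.34 ≈ 17.5323, c* = (1−0.26)·17.5323 ≈ 12.9739.
At the golden rule the marginal product of capital equals n+δ: 0.34·3.78·k^(0.34−1) = 0.05. Solving, k_gold = (0.34·3.78/0.05)^(1/0.66) ≈ 136.8878.
y_gold = 3.78·136.8878^0.34 ≈ 20.1306, c_gold = y_gold − 0.05·k_gold ≈ 13.2862.
Gain: Δc = 13.2862 − 12.9739 ≈ 0.3123.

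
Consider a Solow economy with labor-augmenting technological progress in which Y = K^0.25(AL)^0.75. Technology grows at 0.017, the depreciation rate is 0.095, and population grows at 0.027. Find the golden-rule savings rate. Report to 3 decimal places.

Capital per effective worker breaks even when investment replaces (n + g + δ)·k; here n + g + δ = 0.139.
At the golden rule MPK = n+g+δ, and in any Cobb-Douglas steady state s = (n+g+δ)·k/y = MPK·k/y = capital's share 0.25.

s_gold = 0.250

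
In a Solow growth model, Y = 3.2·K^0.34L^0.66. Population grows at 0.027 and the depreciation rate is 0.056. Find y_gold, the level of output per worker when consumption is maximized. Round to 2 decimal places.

n + δ = 0.027 + 0.056 = 0.083.
Golden rule sets MPK = n+δ: 0.34·3.2·k^(0.34−1) = 0.083, so k_gold = (0.34·3.2/0.083)^(1/0.66) ≈ 49.3468.
Output: y_gold = 3.2·k_gold^0.34 = 3.2·49.3468^0.34 ≈ 12.0464.

y_gold ≈ 12.05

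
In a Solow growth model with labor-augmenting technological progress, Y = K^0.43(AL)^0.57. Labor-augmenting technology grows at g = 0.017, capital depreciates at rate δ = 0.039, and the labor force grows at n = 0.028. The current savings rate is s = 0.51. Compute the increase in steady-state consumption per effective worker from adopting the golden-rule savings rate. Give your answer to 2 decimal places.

Capital per effective worker breaks even when investment replaces (n + g + δ)·k; here n + g + δ = 0.084.
Current steady state (s = 0.51): k* = (0.51/0.084)^(1/0.57) ≈ 23.6698, y* = 23.6698^0.43 ≈ 3.8986, c* = (1−0.51)·3.8986 ≈ 1.9103.
Maximizing c = f(k) − (n+g+δ)·k gives f'(k) = n+g+δ, i.e. 0.43·k^(0.43−1) = 0.084, so k_gold = (0.43/0.084)^(1/0.57) ≈ 17.5465.
y_gold = 17.5465^0.43 ≈ 3.4277, c_gold = y_gold − 0.084·k_gold ≈ 1.9538.
Gain: Δc = 1.9538 − 1.9103 ≈ 0.0435.

Δc ≈ 0.04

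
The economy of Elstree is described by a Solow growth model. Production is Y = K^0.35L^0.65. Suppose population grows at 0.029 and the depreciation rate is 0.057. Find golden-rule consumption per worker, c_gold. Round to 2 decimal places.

c_gold ≈ 1.38

Break-even investment rate: n + δ = 0.029 + 0.057 = 0.086.
Golden rule sets MPK = n+δ: 0.35·k^(0.35−1) = 0.086, so k_gold = (0.35/0.086)^(1/0.65) ≈ 8.6656.
y_gold = 8.6656^0.35 ≈ 2.1293.
c_gold = y_gold − (n+δ)·k_gold = 2.1293 − 0.086·8.6656 ≈ 1.3840.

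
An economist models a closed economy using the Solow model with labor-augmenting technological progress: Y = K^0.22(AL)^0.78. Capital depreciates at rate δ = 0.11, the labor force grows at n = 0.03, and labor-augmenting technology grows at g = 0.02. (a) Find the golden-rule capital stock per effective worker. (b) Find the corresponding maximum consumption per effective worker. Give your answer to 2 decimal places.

(a) k_gold ≈ 1.50; (b) c_gold ≈ 0.85

Capital per effective worker breaks even when investment replaces (n + g + δ)·k; here n + g + δ = 0.16.
At the golden rule the marginal product of capital equals n+g+δ: 0.22·k^(0.22−1) = 0.16. Solving, k_gold = (0.22/0.16)^(1/0.78) ≈ 1.5042.
y_gold = 1.5042^0.22 ≈ 1.0940; c_gold = y_gold − 0.16·k_gold ≈ 0.8533.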